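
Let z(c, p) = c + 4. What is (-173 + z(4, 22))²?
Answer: 27225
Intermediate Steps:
z(c, p) = 4 + c
(-173 + z(4, 22))² = (-173 + (4 + 4))² = (-173 + 8)² = (-165)² = 27225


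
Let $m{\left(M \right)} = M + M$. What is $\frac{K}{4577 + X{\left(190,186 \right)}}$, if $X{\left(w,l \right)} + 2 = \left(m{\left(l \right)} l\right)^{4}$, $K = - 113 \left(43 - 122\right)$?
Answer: $\frac{8927}{22920470923880047071} \approx 3.8948 \cdot 10^{-16}$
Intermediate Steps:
$m{\left(M \right)} = 2 M$
$K = 8927$ ($K = \left(-113\right) \left(-79\right) = 8927$)
$X{\left(w,l \right)} = -2 + 16 l^{8}$ ($X{\left(w,l \right)} = -2 + \left(2 l l\right)^{4} = -2 + \left(2 l^{2}\right)^{4} = -2 + 16 l^{8}$)
$\frac{K}{4577 + X{\left(190,186 \right)}} = \frac{8927}{4577 - \left(2 - 16 \cdot 186^{8}\right)} = \frac{8927}{4577 + \left(-2 + 16 \cdot 1432529432742502656\right)} = \frac{8927}{4577 + \left(-2 + 22920470923880042496\right)} = \frac{8927}{4577 + 22920470923880042494} = \frac{8927}{22920470923880047071}$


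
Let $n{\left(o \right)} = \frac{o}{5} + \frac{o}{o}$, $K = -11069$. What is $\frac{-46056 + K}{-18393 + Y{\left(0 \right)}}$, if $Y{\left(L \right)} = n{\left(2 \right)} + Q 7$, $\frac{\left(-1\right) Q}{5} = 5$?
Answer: $\frac{285625}{92833} \approx 3.0768$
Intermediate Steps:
$Q = -25$ ($Q = \left(-5\right) 5 = -25$)
$n{\left(o \right)} = 1 + \frac{o}{5}$ ($n{\left(o \right)} = o \frac{1}{5} + 1 = \frac{o}{5} + 1 = 1 + \frac{o}{5}$)
$Y{\left(L \right)} = - \frac{868}{5}$ ($Y{\left(L \right)} = \left(1 + \frac{1}{5} \cdot 2\right) - 175 = \left(1 + \frac{2}{5}\right) - 175 = \frac{7}{5} - 175 = - \frac{868}{5}$)
$\frac{-46056 + K}{-18393 + Y{\left(0 \right)}} = \frac{-46056 - 11069}{-18393 - \frac{868}{5}} = - \frac{57125}{- \frac{92833}{5}} = \left(-57125\right) \left(- \frac{5}{92833}\right) = \frac{285625}{92833}$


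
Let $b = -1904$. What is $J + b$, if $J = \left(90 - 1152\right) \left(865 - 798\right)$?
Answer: $-73058$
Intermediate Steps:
$J = -71154$ ($J = \left(-1062\right) 67 = -71154$)
$J + b = -71154 - 1904 = -73058$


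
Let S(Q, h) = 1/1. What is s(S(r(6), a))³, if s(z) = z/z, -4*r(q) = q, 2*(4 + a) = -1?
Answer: 1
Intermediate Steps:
a = -9/2 (a = -4 + (½)*(-1) = -4 - ½ = -9/2 ≈ -4.5000)
r(q) = -q/4
S(Q, h) = 1
s(z) = 1
s(S(r(6), a))³ = 1³ = 1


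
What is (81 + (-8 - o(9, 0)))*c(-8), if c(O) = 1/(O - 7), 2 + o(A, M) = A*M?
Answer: -5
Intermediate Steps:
o(A, M) = -2 + A*M
c(O) = 1/(-7 + O)
(81 + (-8 - o(9, 0)))*c(-8) = (81 + (-8 - (-2 + 9*0)))/(-7 - 8) = (81 + (-8 - (-2 + 0)))/(-15) = (81 + (-8 - 1*(-2)))*(-1/15) = (81 + (-8 + 2))*(-1/15) = (81 - 6)*(-1/15) = 75*(-1/15) = -5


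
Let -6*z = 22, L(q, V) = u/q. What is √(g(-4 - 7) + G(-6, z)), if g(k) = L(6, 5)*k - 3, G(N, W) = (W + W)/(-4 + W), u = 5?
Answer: I*√213486/138 ≈ 3.3482*I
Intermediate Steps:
L(q, V) = 5/q
z = -11/3 (z = -⅙*22 = -11/3 ≈ -3.6667)
G(N, W) = 2*W/(-4 + W) (G(N, W) = (2*W)/(-4 + W) = 2*W/(-4 + W))
g(k) = -3 + 5*k/6 (g(k) = (5/6)*k - 3 = (5*(⅙))*k - 3 = 5*k/6 - 3 = -3 + 5*k/6)
√(g(-4 - 7) + G(-6, z)) = √((-3 + 5*(-4 - 7)/6) + 2*(-11/3)/(-4 - 11/3)) = √((-3 + (⅚)*(-11)) + 2*(-11/3)/(-23/3)) = √((-3 - 55/6) + 2*(-11/3)*(-3/23)) = √(-73/6 + 22/23) = √(-1547/138) = I*√213486/138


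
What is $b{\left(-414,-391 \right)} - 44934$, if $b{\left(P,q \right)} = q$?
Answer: $-45325$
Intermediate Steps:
$b{\left(-414,-391 \right)} - 44934 = -391 - 44934 = -45325$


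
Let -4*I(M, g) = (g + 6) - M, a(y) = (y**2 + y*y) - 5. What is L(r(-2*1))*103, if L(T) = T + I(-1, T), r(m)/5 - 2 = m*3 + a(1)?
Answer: -2884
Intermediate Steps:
a(y) = -5 + 2*y**2 (a(y) = (y**2 + y**2) - 5 = 2*y**2 - 5 = -5 + 2*y**2)
I(M, g) = -3/2 - g/4 + M/4 (I(M, g) = -((g + 6) - M)/4 = -((6 + g) - M)/4 = -(6 + g - M)/4 = -3/2 - g/4 + M/4)
r(m) = -5 + 15*m (r(m) = 10 + 5*(m*3 + (-5 + 2*1**2)) = 10 + 5*(3*m + (-5 + 2*1)) = 10 + 5*(3*m + (-5 + 2)) = 10 + 5*(3*m - 3) = 10 + 5*(-3 + 3*m) = 10 + (-15 + 15*m) = -5 + 15*m)
L(T) = -7/4 + 3*T/4 (L(T) = T + (-3/2 - T/4 + (1/4)*(-1)) = T + (-3/2 - T/4 - 1/4) = T + (-7/4 - T/4) = -7/4 + 3*T/4)
L(r(-2*1))*103 = (-7/4 + 3*(-5 + 15*(-2*1))/4)*103 = (-7/4 + 3*(-5 + 15*(-2))/4)*103 = (-7/4 + 3*(-5 - 30)/4)*103 = (-7/4 + (3/4)*(-35))*103 = (-7/4 - 105/4)*103 = -28*103 = -2884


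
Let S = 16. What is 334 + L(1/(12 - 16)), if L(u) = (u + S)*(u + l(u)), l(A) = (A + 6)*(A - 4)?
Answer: -3509/64 ≈ -54.828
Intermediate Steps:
l(A) = (-4 + A)*(6 + A) (l(A) = (6 + A)*(-4 + A) = (-4 + A)*(6 + A))
L(u) = (16 + u)*(-24 + u² + 3*u) (L(u) = (u + 16)*(u + (-24 + u² + 2*u)) = (16 + u)*(-24 + u² + 3*u))
334 + L(1/(12 - 16)) = 334 + (-384 + (1/(12 - 16))³ + 19*(1/(12 - 16))² + 24/(12 - 16)) = 334 + (-384 + (1/(-4))³ + 19*(1/(-4))² + 24/(-4)) = 334 + (-384 + (-¼)³ + 19*(-¼)² + 24*(-¼)) = 334 + (-384 - 1/64 + 19*(1/16) - 6) = 334 + (-384 - 1/64 + 19/16 - 6) = 334 - 24885/64 = -3509/64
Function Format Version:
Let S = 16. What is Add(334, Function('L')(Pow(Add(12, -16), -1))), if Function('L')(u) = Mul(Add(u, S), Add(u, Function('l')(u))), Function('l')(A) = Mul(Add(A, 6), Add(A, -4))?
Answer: Rational(-3509, 64) ≈ -54.828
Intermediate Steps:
Function('l')(A) = Mul(Add(-4, A), Add(6, A)) (Function('l')(A) = Mul(Add(6, A), Add(-4, A)) = Mul(Add(-4, A), Add(6, A)))
Function('L')(u) = Mul(Add(16, u), Add(-24, Pow(u, 2), Mul(3, u))) (Function('L')(u) = Mul(Add(u, 16), Add(u, Add(-24, Pow(u, 2), Mul(2, u)))) = Mul(Add(16, u), Add(-24, Pow(u, 2), Mul(3, u))))
Add(334, Function('L')(Pow(Add(12, -16), -1))) = Add(334, Add(-384, Pow(Pow(Add(12, -16), -1), 3), Mul(19, Pow(Pow(Add(12, -16), -1), 2)), Mul(24, Pow(Add(12, -16), -1)))) = Add(334, Add(-384, Pow(Pow(-4, -1), 3), Mul(19, Pow(Pow(-4, -1), 2)), Mul(24, Pow(-4, -1)))) = Add(334, Add(-384, Pow(Rational(-1, 4), 3), Mul(19, Pow(Rational(-1, 4), 2)), Mul(24, Rational(-1, 4)))) = Add(334, Add(-384, Rational(-1, 64), Mul(19, Rational(1, 16)), -6)) = Add(334, Add(-384, Rational(-1, 64), Rational(19, 16), -6)) = Add(334, Rational(-24885, 64)) = Rational(-3509, 64)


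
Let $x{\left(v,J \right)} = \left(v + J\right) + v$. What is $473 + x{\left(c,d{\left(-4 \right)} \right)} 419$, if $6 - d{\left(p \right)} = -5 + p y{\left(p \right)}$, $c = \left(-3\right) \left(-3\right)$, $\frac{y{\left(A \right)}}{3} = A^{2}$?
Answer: $93072$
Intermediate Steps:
$y{\left(A \right)} = 3 A^{2}$
$c = 9$
$d{\left(p \right)} = 11 - 3 p^{3}$ ($d{\left(p \right)} = 6 - \left(-5 + p 3 p^{2}\right) = 6 - \left(-5 + 3 p^{3}\right) = 11 - 3 p^{3}$)
$x{\left(v,J \right)} = J + 2 v$ ($x{\left(v,J \right)} = \left(J + v\right) + v = J + 2 v$)
$473 + x{\left(c,d{\left(-4 \right)} \right)} 419 = 473 + \left(\left(11 - 3 \left(-4\right)^{3}\right) + 2 \cdot 9\right) 419 = 473 + \left(\left(11 - -192\right) + 18\right) 419 = 473 + \left(\left(11 + 192\right) + 18\right) 419 = 473 + \left(203 + 18\right) 419 = 473 + 221 \cdot 419 = 473 + 92599 = 93072$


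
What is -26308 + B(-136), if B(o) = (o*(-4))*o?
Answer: -100292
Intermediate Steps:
B(o) = -4*o² (B(o) = (-4*o)*o = -4*o²)
-26308 + B(-136) = -26308 - 4*(-136)² = -26308 - 4*18496 = -26308 - 73984 = -100292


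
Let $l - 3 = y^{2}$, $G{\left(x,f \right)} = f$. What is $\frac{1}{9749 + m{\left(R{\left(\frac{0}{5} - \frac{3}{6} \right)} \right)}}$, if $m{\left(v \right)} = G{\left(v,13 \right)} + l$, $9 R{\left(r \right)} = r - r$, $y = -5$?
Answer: $\frac{1}{9790} \approx 0.00010215$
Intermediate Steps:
$R{\left(r \right)} = 0$ ($R{\left(r \right)} = \frac{r - r}{9} = \frac{1}{9} \cdot 0 = 0$)
$l = 28$ ($l = 3 + \left(-5\right)^{2} = 3 + 25 = 28$)
$m{\left(v \right)} = 41$ ($m{\left(v \right)} = 13 + 28 = 41$)
$\frac{1}{9749 + m{\left(R{\left(\frac{0}{5} - \frac{3}{6} \right)} \right)}} = \frac{1}{9749 + 41} = \frac{1}{9790}$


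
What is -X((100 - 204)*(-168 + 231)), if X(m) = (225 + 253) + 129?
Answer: -607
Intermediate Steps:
X(m) = 607 (X(m) = 478 + 129 = 607)
-X((100 - 204)*(-168 + 231)) = -1*607 = -607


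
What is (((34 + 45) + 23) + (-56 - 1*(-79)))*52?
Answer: 6500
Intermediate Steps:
(((34 + 45) + 23) + (-56 - 1*(-79)))*52 = ((79 + 23) + (-56 + 79))*52 = (102 + 23)*52 = 125*52 = 6500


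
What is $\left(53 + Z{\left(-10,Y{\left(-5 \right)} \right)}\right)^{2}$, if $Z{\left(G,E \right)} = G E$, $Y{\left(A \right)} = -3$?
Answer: $6889$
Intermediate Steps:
$Z{\left(G,E \right)} = E G$
$\left(53 + Z{\left(-10,Y{\left(-5 \right)} \right)}\right)^{2} = \left(53 - -30\right)^{2} = \left(53 + 30\right)^{2} = 83^{2} = 6889$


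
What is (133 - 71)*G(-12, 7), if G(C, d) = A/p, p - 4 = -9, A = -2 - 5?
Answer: 434/5 ≈ 86.800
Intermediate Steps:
A = -7
p = -5 (p = 4 - 9 = -5)
G(C, d) = 7/5 (G(C, d) = -7/(-5) = -7*(-⅕) = 7/5)
(133 - 71)*G(-12, 7) = (133 - 71)*(7/5) = 62*(7/5) = 434/5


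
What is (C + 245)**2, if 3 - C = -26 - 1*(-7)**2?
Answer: 104329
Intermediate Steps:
C = 78 (C = 3 - (-26 - 1*(-7)**2) = 3 - (-26 - 1*49) = 3 - (-26 - 49) = 3 - 1*(-75) = 3 + 75 = 78)
(C + 245)**2 = (78 + 245)**2 = 323**2 = 104329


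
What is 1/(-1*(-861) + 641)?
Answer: 1/1502 ≈ 0.00066578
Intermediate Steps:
1/(-1*(-861) + 641) = 1/(861 + 641) = 1/1502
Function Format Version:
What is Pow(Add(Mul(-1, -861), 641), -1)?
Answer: Rational(1, 1502) ≈ 0.00066578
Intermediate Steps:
Pow(Add(Mul(-1, -861), 641), -1) = Pow(Add(861, 641), -1) = Pow(1502, -1) = Rational(1, 1502)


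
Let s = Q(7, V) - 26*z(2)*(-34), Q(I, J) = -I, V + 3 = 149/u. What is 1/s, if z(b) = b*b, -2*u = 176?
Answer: 1/3529 ≈ 0.00028337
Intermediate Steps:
u = -88 (u = -½*176 = -88)
V = -413/88 (V = -3 + 149/(-88) = -3 + 149*(-1/88) = -3 - 149/88 = -413/88 ≈ -4.6932)
z(b) = b²
s = 3529 (s = -1*7 - 26*2²*(-34) = -7 - 26*4*(-34) = -7 - 104*(-34) = -7 + 3536 = 3529)
1/s = 1/3529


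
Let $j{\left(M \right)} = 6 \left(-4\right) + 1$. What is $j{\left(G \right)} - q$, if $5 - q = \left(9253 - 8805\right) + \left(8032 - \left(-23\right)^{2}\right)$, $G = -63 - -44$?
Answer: $7923$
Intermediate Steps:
$G = -19$ ($G = -63 + 44 = -19$)
$j{\left(M \right)} = -23$ ($j{\left(M \right)} = -24 + 1 = -23$)
$q = -7946$ ($q = 5 - \left(\left(9253 - 8805\right) + \left(8032 - \left(-23\right)^{2}\right)\right) = 5 - \left(448 + \left(8032 - 529\right)\right) = 5 - \left(448 + 7503\right) = 5 - 7951 = -7946$)
$j{\left(G \right)} - q = -23 - -7946 = -23 + 7946 = 7923$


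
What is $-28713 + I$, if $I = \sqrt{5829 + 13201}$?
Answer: $-28713 + \sqrt{19030} \approx -28575.0$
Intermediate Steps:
$I = \sqrt{19030} \approx 137.95$
$-28713 + I = -28713 + \sqrt{19030}$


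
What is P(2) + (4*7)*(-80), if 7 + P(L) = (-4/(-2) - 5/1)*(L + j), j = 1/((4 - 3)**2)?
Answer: -2256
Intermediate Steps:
j = 1 (j = 1/(1**2) = 1/1 = 1)
P(L) = -10 - 3*L (P(L) = -7 + (-4/(-2) - 5/1)*(L + 1) = -7 + (-4*(-1/2) - 5*1)*(1 + L) = -7 + (2 - 5)*(1 + L) = -7 - 3*(1 + L) = -7 + (-3 - 3*L) = -10 - 3*L)
P(2) + (4*7)*(-80) = (-10 - 3*2) + (4*7)*(-80) = (-10 - 6) + 28*(-80) = -16 - 2240 = -2256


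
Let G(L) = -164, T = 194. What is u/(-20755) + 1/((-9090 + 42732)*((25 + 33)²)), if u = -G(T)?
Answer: -2651448011/335554054920 ≈ -0.0079017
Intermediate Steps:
u = 164 (u = -1*(-164) = 164)
u/(-20755) + 1/((-9090 + 42732)*((25 + 33)²)) = 164/(-20755) + 1/((-9090 + 42732)*((25 + 33)²)) = 164*(-1/20755) + 1/(33642*(58²)) = -164/20755 + (1/33642)/3364 = -164/20755 + (1/33642)*(1/3364) = -164/20755 + 1/113171688 = -2651448011/335554054920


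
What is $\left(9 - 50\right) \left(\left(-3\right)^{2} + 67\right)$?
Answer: $-3116$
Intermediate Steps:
$\left(9 - 50\right) \left(\left(-3\right)^{2} + 67\right) = - 41 \left(9 + 67\right) = \left(-41\right) 76 = -3116$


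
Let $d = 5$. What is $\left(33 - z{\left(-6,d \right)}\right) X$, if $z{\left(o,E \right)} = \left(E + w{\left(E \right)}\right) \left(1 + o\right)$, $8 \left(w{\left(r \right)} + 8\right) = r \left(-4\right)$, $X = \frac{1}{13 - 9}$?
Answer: $\frac{11}{8} \approx 1.375$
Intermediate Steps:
$X = \frac{1}{4} \approx 0.25$
$w{\left(r \right)} = -8 - \frac{r}{2}$ ($w{\left(r \right)} = -8 + \frac{r \left(-4\right)}{8} = -8 + \frac{\left(-4\right) r}{8} = -8 - \frac{r}{2}$)
$z{\left(o,E \right)} = \left(1 + o\right) \left(-8 + \frac{E}{2}\right)$ ($z{\left(o,E \right)} = \left(E - \left(8 + \frac{E}{2}\right)\right) \left(1 + o\right) = \left(-8 + \frac{E}{2}\right) \left(1 + o\right) = \left(1 + o\right) \left(-8 + \frac{E}{2}\right)$)
$\left(33 - z{\left(-6,d \right)}\right) X = \left(33 - \left(-8 + \frac{1}{2} \cdot 5 - -48 + \frac{1}{2} \cdot 5 \left(-6\right)\right)\right) \frac{1}{4} = \left(33 - \left(-8 + \frac{5}{2} + 48 - 15\right)\right) \frac{1}{4} = \left(33 - \frac{55}{2}\right) \frac{1}{4} = \frac{11}{2} \cdot \frac{1}{4} = \frac{11}{8}$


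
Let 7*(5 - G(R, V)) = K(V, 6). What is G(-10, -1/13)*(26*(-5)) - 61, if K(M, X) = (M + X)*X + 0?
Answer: -51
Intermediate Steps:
K(M, X) = X*(M + X) (K(M, X) = X*(M + X) + 0 = X*(M + X))
G(R, V) = -1/7 - 6*V/7 (G(R, V) = 5 - 6*(V + 6)/7 = 5 - 6*(6 + V)/7 = 5 - (36 + 6*V)/7 = 5 + (-36/7 - 6*V/7) = -1/7 - 6*V/7)
G(-10, -1/13)*(26*(-5)) - 61 = (-1/7 - (-6)/(7*13))*(26*(-5)) - 61 = (-1/7 - (-6)/(7*13))*(-130) - 61 = (-1/7 - 6/7*(-1/13))*(-130) - 61 = (-1/7 + 6/91)*(-130) - 61 = -1/13*(-130) - 61 = 10 - 61 = -51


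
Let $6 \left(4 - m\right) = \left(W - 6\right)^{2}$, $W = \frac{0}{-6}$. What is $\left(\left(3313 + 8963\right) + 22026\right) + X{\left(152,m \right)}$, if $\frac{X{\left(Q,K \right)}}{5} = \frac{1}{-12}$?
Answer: $\frac{411619}{12} \approx 34302.0$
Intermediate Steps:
$W = 0$ ($W = 0 \left(- \frac{1}{6}\right) = 0$)
$m = -2$ ($m = 4 - \frac{\left(0 - 6\right)^{2}}{6} = 4 - \frac{\left(-6\right)^{2}}{6} = 4 - 6 = -2$)
$X{\left(Q,K \right)} = - \frac{5}{12}$ ($X{\left(Q,K \right)} = \frac{5}{-12} = 5 \left(- \frac{1}{12}\right) = - \frac{5}{12}$)
$\left(\left(3313 + 8963\right) + 22026\right) + X{\left(152,m \right)} = \left(\left(3313 + 8963\right) + 22026\right) - \frac{5}{12} = \left(12276 + 22026\right) - \frac{5}{12} = 34302 - \frac{5}{12} = \frac{411619}{12}$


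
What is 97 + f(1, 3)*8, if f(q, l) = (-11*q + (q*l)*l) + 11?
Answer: 169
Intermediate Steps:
f(q, l) = 11 - 11*q + q*l² (f(q, l) = (-11*q + (l*q)*l) + 11 = (-11*q + q*l²) + 11 = 11 - 11*q + q*l²)
97 + f(1, 3)*8 = 97 + (11 - 11*1 + 1*3²)*8 = 97 + (11 - 11 + 1*9)*8 = 97 + (11 - 11 + 9)*8 = 97 + 9*8 = 97 + 72 = 169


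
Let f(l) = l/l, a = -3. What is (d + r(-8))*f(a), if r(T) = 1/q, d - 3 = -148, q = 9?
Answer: -1304/9 ≈ -144.89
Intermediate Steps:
d = -145 (d = 3 - 148 = -145)
f(l) = 1
r(T) = ⅑ (r(T) = 1/9 = ⅑)
(d + r(-8))*f(a) = (-145 + ⅑)*1 = -1304/9*1 = -1304/9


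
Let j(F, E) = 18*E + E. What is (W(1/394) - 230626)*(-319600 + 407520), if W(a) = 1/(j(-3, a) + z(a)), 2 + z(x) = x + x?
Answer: -15552215925120/767 ≈ -2.0277e+10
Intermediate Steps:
j(F, E) = 19*E
z(x) = -2 + 2*x (z(x) = -2 + (x + x) = -2 + 2*x)
W(a) = 1/(-2 + 21*a) (W(a) = 1/(19*a + (-2 + 2*a)) = 1/(-2 + 21*a))
(W(1/394) - 230626)*(-319600 + 407520) = (1/(-2 + 21/394) - 230626)*(-319600 + 407520) = (1/(-2 + 21*(1/394)) - 230626)*87920 = (1/(-2 + 21/394) - 230626)*87920 = (1/(-767/394) - 230626)*87920 = (-394/767 - 230626)*87920 = -176890536/767*87920 = -15552215925120/767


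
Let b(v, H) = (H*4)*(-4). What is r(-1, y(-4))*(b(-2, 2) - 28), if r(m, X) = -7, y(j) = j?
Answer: 420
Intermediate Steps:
b(v, H) = -16*H (b(v, H) = (4*H)*(-4) = -16*H)
r(-1, y(-4))*(b(-2, 2) - 28) = -7*(-16*2 - 28) = -7*(-32 - 28) = -7*(-60) = 420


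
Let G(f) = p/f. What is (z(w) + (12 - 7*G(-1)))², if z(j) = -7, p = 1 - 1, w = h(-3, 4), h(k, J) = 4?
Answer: 25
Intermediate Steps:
w = 4
p = 0
G(f) = 0 (G(f) = 0/f = 0)
(z(w) + (12 - 7*G(-1)))² = (-7 + (12 - 7*0))² = (-7 + (12 + 0))² = (-7 + 12)² = 5² = 25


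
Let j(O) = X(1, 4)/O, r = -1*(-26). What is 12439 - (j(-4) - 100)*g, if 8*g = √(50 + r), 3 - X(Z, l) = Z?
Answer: 12439 + 201*√19/8 ≈ 12549.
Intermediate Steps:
r = 26
X(Z, l) = 3 - Z
g = √19/4 (g = √(50 + 26)/8 = √76/8 = (2*√19)/8 = √19/4 ≈ 1.0897)
j(O) = 2/O (j(O) = (3 - 1*1)/O = (3 - 1)/O = 2/O)
12439 - (j(-4) - 100)*g = 12439 - (2/(-4) - 100)*√19/4 = 12439 - (2*(-¼) - 100)*√19/4 = 12439 - (-½ - 100)*√19/4 = 12439 - (-201)*√19/4/2 = 12439 - (-201)*√19/8 = 12439 + 201*√19/8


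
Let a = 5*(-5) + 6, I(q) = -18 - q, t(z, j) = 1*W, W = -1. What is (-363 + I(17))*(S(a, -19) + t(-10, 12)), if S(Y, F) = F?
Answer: 7960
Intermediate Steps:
t(z, j) = -1 (t(z, j) = 1*(-1) = -1)
a = -19 (a = -25 + 6 = -19)
(-363 + I(17))*(S(a, -19) + t(-10, 12)) = (-363 + (-18 - 1*17))*(-19 - 1) = (-363 + (-18 - 17))*(-20) = (-363 - 35)*(-20) = -398*(-20) = 7960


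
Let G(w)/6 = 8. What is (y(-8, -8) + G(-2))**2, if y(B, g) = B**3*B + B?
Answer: 17106496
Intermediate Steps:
G(w) = 48 (G(w) = 6*8 = 48)
y(B, g) = B + B**4 (y(B, g) = B**4 + B = B + B**4)
(y(-8, -8) + G(-2))**2 = ((-8 + (-8)**4) + 48)**2 = ((-8 + 4096) + 48)**2 = (4088 + 48)**2 = 4136**2 = 17106496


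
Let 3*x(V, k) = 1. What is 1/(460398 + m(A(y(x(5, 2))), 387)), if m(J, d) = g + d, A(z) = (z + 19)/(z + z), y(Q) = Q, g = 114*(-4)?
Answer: 1/460329 ≈ 2.1724e-6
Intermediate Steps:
x(V, k) = ⅓ (x(V, k) = (⅓)*1 = ⅓)
g = -456
A(z) = (19 + z)/(2*z) (A(z) = (19 + z)/((2*z)) = (19 + z)*(1/(2*z)) = (19 + z)/(2*z))
m(J, d) = -456 + d
1/(460398 + m(A(y(x(5, 2))), 387)) = 1/(460398 + (-456 + 387)) = 1/(460398 - 69) = 1/460329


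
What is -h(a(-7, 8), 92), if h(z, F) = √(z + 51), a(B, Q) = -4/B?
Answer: -19*√7/7 ≈ -7.1813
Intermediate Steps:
h(z, F) = √(51 + z)
-h(a(-7, 8), 92) = -√(51 - 4/(-7)) = -√(51 - 4*(-⅐)) = -√(51 + 4/7) = -√(361/7) = -19*√7/7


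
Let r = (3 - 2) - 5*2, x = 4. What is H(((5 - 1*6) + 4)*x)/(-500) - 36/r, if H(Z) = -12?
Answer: 503/125 ≈ 4.0240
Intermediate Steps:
r = -9 (r = 1 - 10 = -9)
H(((5 - 1*6) + 4)*x)/(-500) - 36/r = -12/(-500) - 36/(-9) = -12*(-1/500) - 36*(-⅑) = 3/125 + 4 = 503/125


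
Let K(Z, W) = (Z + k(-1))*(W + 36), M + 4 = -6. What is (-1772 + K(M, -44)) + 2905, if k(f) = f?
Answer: 1221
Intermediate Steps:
M = -10 (M = -4 - 6 = -10)
K(Z, W) = (-1 + Z)*(36 + W) (K(Z, W) = (Z - 1)*(W + 36) = (-1 + Z)*(36 + W))
(-1772 + K(M, -44)) + 2905 = (-1772 + (-36 - 1*(-44) + 36*(-10) - 44*(-10))) + 2905 = (-1772 + (-36 + 44 - 360 + 440)) + 2905 = (-1772 + 88) + 2905 = -1684 + 2905 = 1221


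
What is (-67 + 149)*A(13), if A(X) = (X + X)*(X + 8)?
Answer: 44772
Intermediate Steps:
A(X) = 2*X*(8 + X) (A(X) = (2*X)*(8 + X) = 2*X*(8 + X))
(-67 + 149)*A(13) = (-67 + 149)*(2*13*(8 + 13)) = 82*(2*13*21) = 82*546 = 44772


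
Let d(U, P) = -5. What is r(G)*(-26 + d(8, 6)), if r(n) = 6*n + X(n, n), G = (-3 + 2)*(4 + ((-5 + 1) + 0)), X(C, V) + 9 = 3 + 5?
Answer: 31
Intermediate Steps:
X(C, V) = -1 (X(C, V) = -9 + (3 + 5) = -9 + 8 = -1)
G = 0 (G = -(4 + (-4 + 0)) = -(4 - 4) = -1*0 = 0)
r(n) = -1 + 6*n (r(n) = 6*n - 1 = -1 + 6*n)
r(G)*(-26 + d(8, 6)) = (-1 + 6*0)*(-26 - 5) = (-1 + 0)*(-31) = -1*(-31) = 31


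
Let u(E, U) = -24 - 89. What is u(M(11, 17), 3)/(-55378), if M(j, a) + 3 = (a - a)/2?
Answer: 113/55378 ≈ 0.0020405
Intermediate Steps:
M(j, a) = -3 (M(j, a) = -3 + (a - a)/2 = -3 + 0*(½) = -3 + 0 = -3)
u(E, U) = -113
u(M(11, 17), 3)/(-55378) = -113/(-55378) = -113*(-1/55378) = 113/55378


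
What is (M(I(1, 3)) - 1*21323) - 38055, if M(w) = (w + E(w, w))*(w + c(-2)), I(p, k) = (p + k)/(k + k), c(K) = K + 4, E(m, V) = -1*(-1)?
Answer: -534362/9 ≈ -59374.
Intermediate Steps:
E(m, V) = 1
c(K) = 4 + K
I(p, k) = (k + p)/(2*k) (I(p, k) = (k + p)/((2*k)) = (k + p)*(1/(2*k)) = (k + p)/(2*k))
M(w) = (1 + w)*(2 + w) (M(w) = (w + 1)*(w + (4 - 2)) = (1 + w)*(w + 2) = (1 + w)*(2 + w))
(M(I(1, 3)) - 1*21323) - 38055 = ((2 + ((1/2)*(3 + 1)/3)**2 + 3*((1/2)*(3 + 1)/3)) - 1*21323) - 38055 = ((2 + ((1/2)*(1/3)*4)**2 + 3*((1/2)*(1/3)*4)) - 21323) - 38055 = ((2 + (2/3)**2 + 3*(2/3)) - 21323) - 38055 = ((2 + 4/9 + 2) - 21323) - 38055 = (40/9 - 21323) - 38055 = -191867/9 - 38055 = -534362/9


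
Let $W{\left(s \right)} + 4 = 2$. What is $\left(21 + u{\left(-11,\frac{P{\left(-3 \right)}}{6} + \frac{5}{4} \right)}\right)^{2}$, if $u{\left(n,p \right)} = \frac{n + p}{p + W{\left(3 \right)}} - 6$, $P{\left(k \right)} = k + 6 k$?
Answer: $\frac{94864}{289} \approx 328.25$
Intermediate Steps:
$P{\left(k \right)} = 7 k$
$W{\left(s \right)} = -2$ ($W{\left(s \right)} = -4 + 2 = -2$)
$u{\left(n,p \right)} = -6 + \frac{n + p}{-2 + p}$ ($u{\left(n,p \right)} = \frac{n + p}{p - 2} - 6 = \frac{n + p}{-2 + p} - 6 = -6 + \frac{n + p}{-2 + p}$)
$\left(21 + u{\left(-11,\frac{P{\left(-3 \right)}}{6} + \frac{5}{4} \right)}\right)^{2} = \left(21 + \frac{12 - 11 - 5 \left(\frac{7 \left(-3\right)}{6} + \frac{5}{4}\right)}{-2 + \left(\frac{7 \left(-3\right)}{6} + \frac{5}{4}\right)}\right)^{2} = \left(21 + \frac{12 - 11 - 5 \left(\left(-21\right) \frac{1}{6} + 5 \cdot \frac{1}{4}\right)}{-2 + \left(\left(-21\right) \frac{1}{6} + 5 \cdot \frac{1}{4}\right)}\right)^{2} = \left(21 + \frac{12 - 11 - 5 \left(- \frac{7}{2} + \frac{5}{4}\right)}{-2 + \left(- \frac{7}{2} + \frac{5}{4}\right)}\right)^{2} = \left(21 + \frac{12 - 11 - - \frac{45}{4}}{-2 - \frac{9}{4}}\right)^{2} = \left(21 + \frac{12 - 11 + \frac{45}{4}}{- \frac{17}{4}}\right)^{2} = \left(21 - \frac{49}{17}\right)^{2} = \left(\frac{308}{17}\right)^{2} = \frac{94864}{289}$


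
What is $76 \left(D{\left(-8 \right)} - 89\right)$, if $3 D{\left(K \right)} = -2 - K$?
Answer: $-6612$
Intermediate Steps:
$D{\left(K \right)} = - \frac{2}{3} - \frac{K}{3}$ ($D{\left(K \right)} = \frac{-2 - K}{3} = - \frac{2}{3} - \frac{K}{3}$)
$76 \left(D{\left(-8 \right)} - 89\right) = 76 \left(\left(- \frac{2}{3} - - \frac{8}{3}\right) - 89\right) = 76 \left(\left(- \frac{2}{3} + \frac{8}{3}\right) - 89\right) = 76 \left(2 - 89\right) = 76 \left(-87\right) = -6612$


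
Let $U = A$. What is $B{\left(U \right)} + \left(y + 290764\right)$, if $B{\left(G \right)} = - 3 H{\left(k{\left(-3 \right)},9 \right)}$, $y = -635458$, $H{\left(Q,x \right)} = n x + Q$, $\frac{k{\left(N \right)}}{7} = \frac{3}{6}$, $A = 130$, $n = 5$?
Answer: $- \frac{689679}{2} \approx -3.4484 \cdot 10^{5}$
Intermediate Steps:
$k{\left(N \right)} = \frac{7}{2}$ ($k{\left(N \right)} = 7 \cdot \frac{3}{6} = 7 \cdot 3 \cdot \frac{1}{6} = 7 \cdot \frac{1}{2} = \frac{7}{2}$)
$U = 130$
$H{\left(Q,x \right)} = Q + 5 x$ ($H{\left(Q,x \right)} = 5 x + Q = Q + 5 x$)
$B{\left(G \right)} = - \frac{291}{2}$ ($B{\left(G \right)} = - 3 \left(\frac{7}{2} + 5 \cdot 9\right) = - 3 \left(\frac{7}{2} + 45\right) = \left(-3\right) \frac{97}{2} = - \frac{291}{2}$)
$B{\left(U \right)} + \left(y + 290764\right) = - \frac{291}{2} + \left(-635458 + 290764\right) = - \frac{291}{2} - 344694 = - \frac{689679}{2}$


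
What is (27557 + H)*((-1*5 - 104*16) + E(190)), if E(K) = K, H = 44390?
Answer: -106409613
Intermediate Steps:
(27557 + H)*((-1*5 - 104*16) + E(190)) = (27557 + 44390)*((-1*5 - 104*16) + 190) = 71947*((-5 - 1664) + 190) = 71947*(-1669 + 190) = 71947*(-1479) = -106409613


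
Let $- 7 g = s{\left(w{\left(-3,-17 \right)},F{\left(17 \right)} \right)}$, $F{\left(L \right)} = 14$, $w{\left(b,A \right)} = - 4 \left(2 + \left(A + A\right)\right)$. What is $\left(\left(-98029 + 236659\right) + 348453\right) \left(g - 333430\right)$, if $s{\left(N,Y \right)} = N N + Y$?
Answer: $- \frac{1144843779864}{7} \approx -1.6355 \cdot 10^{11}$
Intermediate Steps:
$w{\left(b,A \right)} = -8 - 8 A$ ($w{\left(b,A \right)} = - 4 \left(2 + 2 A\right) = -8 - 8 A$)
$s{\left(N,Y \right)} = Y + N^{2}$ ($s{\left(N,Y \right)} = N^{2} + Y = Y + N^{2}$)
$g = - \frac{16398}{7}$ ($g = - \frac{14 + \left(-8 - -136\right)^{2}}{7} = - \frac{14 + \left(-8 + 136\right)^{2}}{7} = - \frac{14 + 128^{2}}{7} = - \frac{14 + 16384}{7} = \left(- \frac{1}{7}\right) 16398 = - \frac{16398}{7} \approx -2342.6$)
$\left(\left(-98029 + 236659\right) + 348453\right) \left(g - 333430\right) = \left(\left(-98029 + 236659\right) + 348453\right) \left(- \frac{16398}{7} - 333430\right) = \left(138630 + 348453\right) \left(- \frac{2350408}{7}\right) = 487083 \left(- \frac{2350408}{7}\right) = - \frac{1144843779864}{7}$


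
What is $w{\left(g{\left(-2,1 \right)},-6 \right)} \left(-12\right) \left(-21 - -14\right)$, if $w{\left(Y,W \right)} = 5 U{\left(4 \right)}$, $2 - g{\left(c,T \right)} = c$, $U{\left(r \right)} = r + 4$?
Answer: $3360$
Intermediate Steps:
$U{\left(r \right)} = 4 + r$
$g{\left(c,T \right)} = 2 - c$
$w{\left(Y,W \right)} = 40$ ($w{\left(Y,W \right)} = 5 \left(4 + 4\right) = 5 \cdot 8 = 40$)
$w{\left(g{\left(-2,1 \right)},-6 \right)} \left(-12\right) \left(-21 - -14\right) = 40 \left(-12\right) \left(-21 - -14\right) = - 480 \left(-21 + 14\right) = \left(-480\right) \left(-7\right) = 3360$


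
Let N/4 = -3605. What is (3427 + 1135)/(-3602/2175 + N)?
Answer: -4961175/15683551 ≈ -0.31633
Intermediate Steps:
N = -14420 (N = 4*(-3605) = -14420)
(3427 + 1135)/(-3602/2175 + N) = (3427 + 1135)/(-3602/2175 - 14420) = 4562/(-3602*1/2175 - 14420) = 4562/(-3602/2175 - 14420) = 4562/(-31367102/2175) = 4562*(-2175/31367102) = -4961175/15683551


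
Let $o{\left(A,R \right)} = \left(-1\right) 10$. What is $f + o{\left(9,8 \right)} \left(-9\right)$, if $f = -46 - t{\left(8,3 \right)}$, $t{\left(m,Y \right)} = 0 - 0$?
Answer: $44$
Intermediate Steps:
$t{\left(m,Y \right)} = 0$ ($t{\left(m,Y \right)} = 0 + 0 = 0$)
$o{\left(A,R \right)} = -10$
$f = -46$ ($f = -46 - 0 = -46 + 0 = -46$)
$f + o{\left(9,8 \right)} \left(-9\right) = -46 - -90 = -46 + 90 = 44$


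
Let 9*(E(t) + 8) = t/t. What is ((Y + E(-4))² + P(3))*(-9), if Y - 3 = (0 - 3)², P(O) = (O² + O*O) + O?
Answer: -3070/9 ≈ -341.11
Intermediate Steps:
P(O) = O + 2*O² (P(O) = (O² + O²) + O = 2*O² + O = O + 2*O²)
E(t) = -71/9 (E(t) = -8 + (t/t)/9 = -8 + (⅑)*1 = -8 + ⅑ = -71/9)
Y = 12 (Y = 3 + (0 - 3)² = 3 + (-3)² = 3 + 9 = 12)
((Y + E(-4))² + P(3))*(-9) = ((12 - 71/9)² + 3*(1 + 2*3))*(-9) = ((37/9)² + 3*(1 + 6))*(-9) = (1369/81 + 3*7)*(-9) = (1369/81 + 21)*(-9) = (3070/81)*(-9) = -3070/9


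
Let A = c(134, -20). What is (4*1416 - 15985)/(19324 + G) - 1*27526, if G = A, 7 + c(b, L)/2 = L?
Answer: -530436341/19270 ≈ -27527.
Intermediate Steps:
c(b, L) = -14 + 2*L
A = -54 (A = -14 + 2*(-20) = -14 - 40 = -54)
G = -54
(4*1416 - 15985)/(19324 + G) - 1*27526 = (4*1416 - 15985)/(19324 - 54) - 1*27526 = (5664 - 15985)/19270 - 27526 = -10321*1/19270 - 27526 = -10321/19270 - 27526 = -530436341/19270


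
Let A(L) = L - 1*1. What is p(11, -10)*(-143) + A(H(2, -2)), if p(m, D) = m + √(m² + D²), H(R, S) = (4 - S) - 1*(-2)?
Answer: -1566 - 143*√221 ≈ -3691.8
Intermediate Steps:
H(R, S) = 6 - S (H(R, S) = (4 - S) + 2 = 6 - S)
p(m, D) = m + √(D² + m²)
A(L) = -1 + L (A(L) = L - 1 = -1 + L)
p(11, -10)*(-143) + A(H(2, -2)) = (11 + √((-10)² + 11²))*(-143) + (-1 + (6 - 1*(-2))) = (11 + √(100 + 121))*(-143) + (-1 + (6 + 2)) = (11 + √221)*(-143) + (-1 + 8) = (-1573 - 143*√221) + 7 = -1566 - 143*√221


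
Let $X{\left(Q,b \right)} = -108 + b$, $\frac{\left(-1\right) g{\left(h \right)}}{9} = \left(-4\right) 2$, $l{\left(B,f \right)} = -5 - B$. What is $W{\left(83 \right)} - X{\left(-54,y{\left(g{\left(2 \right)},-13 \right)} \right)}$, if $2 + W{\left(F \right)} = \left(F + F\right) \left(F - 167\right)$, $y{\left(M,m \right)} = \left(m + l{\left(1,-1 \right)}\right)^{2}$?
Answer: $-14199$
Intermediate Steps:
$g{\left(h \right)} = 72$ ($g{\left(h \right)} = - 9 \left(\left(-4\right) 2\right) = \left(-9\right) \left(-8\right) = 72$)
$y{\left(M,m \right)} = \left(-6 + m\right)^{2}$ ($y{\left(M,m \right)} = \left(m - 6\right)^{2} = \left(-6 + m\right)^{2}$)
$W{\left(F \right)} = -2 + 2 F \left(-167 + F\right)$ ($W{\left(F \right)} = -2 + \left(F + F\right) \left(F - 167\right) = -2 + 2 F \left(-167 + F\right)$)
$W{\left(83 \right)} - X{\left(-54,y{\left(g{\left(2 \right)},-13 \right)} \right)} = \left(-2 - 27722 + 2 \cdot 83^{2}\right) - \left(-108 + \left(-6 - 13\right)^{2}\right) = \left(-2 - 27722 + 2 \cdot 6889\right) - \left(-108 + \left(-19\right)^{2}\right) = \left(-2 - 27722 + 13778\right) - \left(-108 + 361\right) = -13946 - 253 = -14199$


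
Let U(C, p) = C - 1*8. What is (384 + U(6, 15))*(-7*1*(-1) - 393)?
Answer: -147452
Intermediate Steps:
U(C, p) = -8 + C (U(C, p) = C - 8 = -8 + C)
(384 + U(6, 15))*(-7*1*(-1) - 393) = (384 + (-8 + 6))*(-7*1*(-1) - 393) = (384 - 2)*(-7*(-1) - 393) = 382*(7 - 393) = 382*(-386) = -147452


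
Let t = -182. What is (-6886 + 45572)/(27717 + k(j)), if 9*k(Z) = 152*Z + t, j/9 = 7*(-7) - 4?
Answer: 348174/176767 ≈ 1.9697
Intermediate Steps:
j = -477 (j = 9*(7*(-7) - 4) = 9*(-49 - 4) = 9*(-53) = -477)
k(Z) = -182/9 + 152*Z/9 (k(Z) = (152*Z - 182)/9 = (-182 + 152*Z)/9 = -182/9 + 152*Z/9)
(-6886 + 45572)/(27717 + k(j)) = (-6886 + 45572)/(27717 + (-182/9 + (152/9)*(-477))) = 38686/(27717 + (-182/9 - 8056)) = 38686/(27717 - 72686/9) = 38686/(176767/9) = 38686*(9/176767) = 348174/176767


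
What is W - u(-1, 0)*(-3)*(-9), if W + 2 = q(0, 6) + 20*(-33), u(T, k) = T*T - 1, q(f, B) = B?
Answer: -656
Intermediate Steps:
u(T, k) = -1 + T² (u(T, k) = T² - 1 = -1 + T²)
W = -656 (W = -2 + (6 + 20*(-33)) = -2 + (6 - 660) = -2 - 654 = -656)
W - u(-1, 0)*(-3)*(-9) = -656 - (-1 + (-1)²)*(-3)*(-9) = -656 - (-1 + 1)*(-3)*(-9) = -656 - 0*(-3)*(-9) = -656 - 0*(-9) = -656 - 1*0 = -656 + 0 = -656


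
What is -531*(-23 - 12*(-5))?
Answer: -19647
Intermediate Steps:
-531*(-23 - 12*(-5)) = -531*(-23 - 1*(-60)) = -531*(-23 + 60) = -531*37 = -19647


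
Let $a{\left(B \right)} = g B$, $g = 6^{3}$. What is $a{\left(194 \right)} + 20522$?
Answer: $62426$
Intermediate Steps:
$g = 216$
$a{\left(B \right)} = 216 B$
$a{\left(194 \right)} + 20522 = 216 \cdot 194 + 20522 = 41904 + 20522 = 62426$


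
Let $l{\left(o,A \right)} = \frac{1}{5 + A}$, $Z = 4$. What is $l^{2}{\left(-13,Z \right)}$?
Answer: $\frac{1}{81} \approx 0.012346$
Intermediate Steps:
$l^{2}{\left(-13,Z \right)} = \left(\frac{1}{5 + 4}\right)^{2} = \left(\frac{1}{9}\right)^{2} = \frac{1}{81}$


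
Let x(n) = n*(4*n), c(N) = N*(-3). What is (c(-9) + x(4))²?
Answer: 8281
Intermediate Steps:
c(N) = -3*N
x(n) = 4*n²
(c(-9) + x(4))² = (-3*(-9) + 4*4²)² = (27 + 4*16)² = (27 + 64)² = 91² = 8281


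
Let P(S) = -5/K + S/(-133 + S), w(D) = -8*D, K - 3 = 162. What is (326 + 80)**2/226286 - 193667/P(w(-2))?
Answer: 28200845865217/24325745 ≈ 1.1593e+6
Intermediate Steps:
K = 165 (K = 3 + 162 = 165)
P(S) = -1/33 + S/(-133 + S) (P(S) = -5/165 + S/(-133 + S) = -5*1/165 + S/(-133 + S) = -1/33 + S/(-133 + S))
(326 + 80)**2/226286 - 193667/P(w(-2)) = (326 + 80)**2/226286 - 193667*33*(-133 - 8*(-2))/(133 + 32*(-8*(-2))) = 406**2*(1/226286) - 193667*33*(-133 + 16)/(133 + 32*16) = 164836*(1/226286) - 193667*(-3861/(133 + 512)) = 82418/113143 - 193667/((1/33)*(-1/117)*645) = 82418/113143 - 193667/(-215/1287) = 82418/113143 - 193667*(-1287/215) = 82418/113143 + 249249429/215 = 28200845865217/24325745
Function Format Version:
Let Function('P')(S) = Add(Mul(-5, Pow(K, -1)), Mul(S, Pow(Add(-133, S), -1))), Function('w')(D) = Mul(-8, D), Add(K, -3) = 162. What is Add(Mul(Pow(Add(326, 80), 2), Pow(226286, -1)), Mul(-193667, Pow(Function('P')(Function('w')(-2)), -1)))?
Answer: Rational(28200845865217, 24325745) ≈ 1.1593e+6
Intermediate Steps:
K = 165 (K = Add(3, 162) = 165)
Function('P')(S) = Add(Rational(-1, 33), Mul(S, Pow(Add(-133, S), -1))) (Function('P')(S) = Add(Mul(-5, Pow(165, -1)), Mul(S, Pow(Add(-133, S), -1))) = Add(Mul(-5, Rational(1, 165)), Mul(S, Pow(Add(-133, S), -1))) = Add(Rational(-1, 33), Mul(S, Pow(Add(-133, S), -1))))
Add(Mul(Pow(Add(326, 80), 2), Pow(226286, -1)), Mul(-193667, Pow(Function('P')(Function('w')(-2)), -1))) = Add(Mul(Pow(Add(326, 80), 2), Pow(226286, -1)), Mul(-193667, Pow(Mul(Rational(1, 33), Pow(Add(-133, Mul(-8, -2)), -1), Add(133, Mul(32, Mul(-8, -2)))), -1))) = Add(Mul(Pow(406, 2), Rational(1, 226286)), Mul(-193667, Pow(Mul(Rational(1, 33), Pow(Add(-133, 16), -1), Add(133, Mul(32, 16))), -1))) = Add(Mul(164836, Rational(1, 226286)), Mul(-193667, Pow(Mul(Rational(1, 33), Pow(-117, -1), Add(133, 512)), -1))) = Add(Rational(82418, 113143), Mul(-193667, Pow(Mul(Rational(1, 33), Rational(-1, 117), 645), -1))) = Add(Rational(82418, 113143), Mul(-193667, Pow(Rational(-215, 1287), -1))) = Add(Rational(82418, 113143), Mul(-193667, Rational(-1287, 215))) = Add(Rational(82418, 113143), Rational(249249429, 215)) = Rational(28200845865217, 24325745)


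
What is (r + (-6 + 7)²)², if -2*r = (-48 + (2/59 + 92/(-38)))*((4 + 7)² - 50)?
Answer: 4025251727809/1256641 ≈ 3.2032e+6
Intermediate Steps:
r = 2005182/1121 (r = -(-48 + (2/59 + 92/(-38)))*((4 + 7)² - 50)/2 = -(-48 + (2*(1/59) + 92*(-1/38)))*(11² - 50)/2 = -(-48 + (2/59 - 46/19))*(121 - 50)/2 = -(-48 - 2676/1121)*71/2 = -(-28242)*71/1121 = -½*(-4010364/1121) = 2005182/1121 ≈ 1788.7)
(r + (-6 + 7)²)² = (2005182/1121 + (-6 + 7)²)² = (2005182/1121 + 1²)² = (2005182/1121 + 1)² = (2006303/1121)² = 4025251727809/1256641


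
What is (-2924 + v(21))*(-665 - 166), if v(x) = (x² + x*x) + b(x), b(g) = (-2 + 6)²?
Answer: 1683606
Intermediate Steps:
b(g) = 16 (b(g) = 4² = 16)
v(x) = 16 + 2*x² (v(x) = (x² + x*x) + 16 = (x² + x²) + 16 = 2*x² + 16 = 16 + 2*x²)
(-2924 + v(21))*(-665 - 166) = (-2924 + (16 + 2*21²))*(-665 - 166) = (-2924 + (16 + 2*441))*(-831) = (-2924 + (16 + 882))*(-831) = (-2924 + 898)*(-831) = -2026*(-831) = 1683606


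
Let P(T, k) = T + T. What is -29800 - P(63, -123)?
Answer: -29926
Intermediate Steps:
P(T, k) = 2*T
-29800 - P(63, -123) = -29800 - 2*63 = -29800 - 1*126 = -29800 - 126 = -29926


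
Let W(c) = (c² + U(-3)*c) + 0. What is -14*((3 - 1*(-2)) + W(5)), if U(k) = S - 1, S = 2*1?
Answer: -490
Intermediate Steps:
S = 2
U(k) = 1 (U(k) = 2 - 1 = 1)
W(c) = c + c² (W(c) = (c² + 1*c) + 0 = (c² + c) + 0 = (c + c²) + 0 = c + c²)
-14*((3 - 1*(-2)) + W(5)) = -14*((3 - 1*(-2)) + 5*(1 + 5)) = -14*((3 + 2) + 5*6) = -14*(5 + 30) = -14*35 = -490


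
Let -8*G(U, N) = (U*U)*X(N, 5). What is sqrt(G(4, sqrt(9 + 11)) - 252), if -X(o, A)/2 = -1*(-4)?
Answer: 2*I*sqrt(59) ≈ 15.362*I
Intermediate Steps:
X(o, A) = -8 (X(o, A) = -(-2)*(-4) = -2*4 = -8)
G(U, N) = U**2 (G(U, N) = -U*U*(-8)/8 = -U**2*(-8)/8 = -(-1)*U**2 = U**2)
sqrt(G(4, sqrt(9 + 11)) - 252) = sqrt(4**2 - 252) = sqrt(16 - 252) = sqrt(-236) = 2*I*sqrt(59)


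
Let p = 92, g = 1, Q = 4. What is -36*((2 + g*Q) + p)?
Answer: -3528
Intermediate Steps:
-36*((2 + g*Q) + p) = -36*((2 + 1*4) + 92) = -36*((2 + 4) + 92) = -36*(6 + 92) = -36*98 = -3528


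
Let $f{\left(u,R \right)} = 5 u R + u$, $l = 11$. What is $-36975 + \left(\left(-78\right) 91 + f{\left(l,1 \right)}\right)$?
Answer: $-44007$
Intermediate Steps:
$f{\left(u,R \right)} = u + 5 R u$ ($f{\left(u,R \right)} = 5 R u + u = u + 5 R u$)
$-36975 + \left(\left(-78\right) 91 + f{\left(l,1 \right)}\right) = -36975 + \left(\left(-78\right) 91 + 11 \left(1 + 5 \cdot 1\right)\right) = -36975 - \left(7098 - 11 \left(1 + 5\right)\right) = -36975 + \left(-7098 + 11 \cdot 6\right) = -36975 + \left(-7098 + 66\right) = -36975 - 7032 = -44007$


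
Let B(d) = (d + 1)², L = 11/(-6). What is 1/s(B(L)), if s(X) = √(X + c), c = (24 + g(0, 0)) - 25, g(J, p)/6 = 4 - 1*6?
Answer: -6*I*√443/443 ≈ -0.28507*I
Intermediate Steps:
L = -11/6 (L = 11*(-⅙) = -11/6 ≈ -1.8333)
g(J, p) = -12 (g(J, p) = 6*(4 - 1*6) = 6*(4 - 6) = 6*(-2) = -12)
B(d) = (1 + d)²
c = -13 (c = (24 - 12) - 25 = 12 - 25 = -13)
s(X) = √(-13 + X) (s(X) = √(X - 13) = √(-13 + X))
1/s(B(L)) = 1/(√(-13 + (1 - 11/6)²)) = 1/(√(-13 + (-⅚)²)) = 1/(√(-13 + 25/36)) = 1/(√(-443/36)) = 1/(I*√443/6) = -6*I*√443/443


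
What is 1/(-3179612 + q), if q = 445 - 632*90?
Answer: -1/3236047 ≈ -3.0902e-7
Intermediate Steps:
q = -56435 (q = 445 - 56880 = -56435)
1/(-3179612 + q) = 1/(-3179612 - 56435) = 1/(-3236047) = -1/3236047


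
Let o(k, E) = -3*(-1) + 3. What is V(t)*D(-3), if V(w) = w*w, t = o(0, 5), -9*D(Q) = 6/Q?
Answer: 8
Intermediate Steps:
o(k, E) = 6 (o(k, E) = 3 + 3 = 6)
D(Q) = -2/(3*Q)
t = 6
V(w) = w**2
V(t)*D(-3) = 6**2*(-2/3/(-3)) = 36*(-2/3*(-1/3)) = 36*(2/9) = 8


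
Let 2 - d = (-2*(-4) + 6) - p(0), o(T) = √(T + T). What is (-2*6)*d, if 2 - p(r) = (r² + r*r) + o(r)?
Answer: 120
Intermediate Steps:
o(T) = √2*√T (o(T) = √(2*T) = √2*√T)
p(r) = 2 - 2*r² - √2*√r (p(r) = 2 - ((r² + r*r) + √2*√r) = 2 - ((r² + r²) + √2*√r) = 2 - (2*r² + √2*√r) = 2 + (-2*r² - √2*√r) = 2 - 2*r² - √2*√r)
d = -10 (d = 2 - ((-2*(-4) + 6) - (2 - 2*0² - √2*√0)) = 2 - ((8 + 6) - (2 - 2*0 - 1*√2*0)) = 2 - (14 - (2 + 0 + 0)) = 2 - (14 - 1*2) = 2 - (14 - 2) = 2 - 1*12 = 2 - 12 = -10)
(-2*6)*d = -2*6*(-10) = -12*(-10) = 120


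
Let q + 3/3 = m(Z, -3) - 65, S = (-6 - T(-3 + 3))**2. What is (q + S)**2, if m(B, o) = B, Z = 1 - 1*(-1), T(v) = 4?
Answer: 1296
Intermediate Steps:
S = 100 (S = (-6 - 1*4)**2 = (-6 - 4)**2 = (-10)**2 = 100)
Z = 2 (Z = 1 + 1 = 2)
q = -64 (q = -1 + (2 - 65) = -1 - 63 = -64)
(q + S)**2 = (-64 + 100)**2 = 36**2 = 1296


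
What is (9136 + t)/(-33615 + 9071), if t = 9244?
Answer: -4595/6136 ≈ -0.74886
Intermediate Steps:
(9136 + t)/(-33615 + 9071) = (9136 + 9244)/(-33615 + 9071) = 18380/(-24544) = 18380*(-1/24544) = -4595/6136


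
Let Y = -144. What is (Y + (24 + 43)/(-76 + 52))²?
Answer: 12411529/576 ≈ 21548.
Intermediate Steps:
(Y + (24 + 43)/(-76 + 52))² = (-144 + (24 + 43)/(-76 + 52))² = (-144 + 67/(-24))² = (-144 + 67*(-1/24))² = (-144 - 67/24)² = (-3523/24)² = 12411529/576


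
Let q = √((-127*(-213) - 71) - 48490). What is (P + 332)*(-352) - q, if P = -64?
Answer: -94336 - 3*I*√2390 ≈ -94336.0 - 146.66*I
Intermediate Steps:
q = 3*I*√2390 (q = √((27051 - 71) - 48490) = √(26980 - 48490) = √(-21510) = 3*I*√2390 ≈ 146.66*I)
(P + 332)*(-352) - q = (-64 + 332)*(-352) - 3*I*√2390 = 268*(-352) - 3*I*√2390 = -94336 - 3*I*√2390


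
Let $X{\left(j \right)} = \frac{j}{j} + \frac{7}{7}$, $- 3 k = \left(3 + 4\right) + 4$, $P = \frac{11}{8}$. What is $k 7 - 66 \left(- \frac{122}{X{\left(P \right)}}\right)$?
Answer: $\frac{12001}{3} \approx 4000.3$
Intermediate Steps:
$P = \frac{11}{8}$ ($P = 11 \cdot \frac{1}{8} = \frac{11}{8} \approx 1.375$)
$k = - \frac{11}{3}$ ($k = - \frac{\left(3 + 4\right) + 4}{3} = - \frac{7 + 4}{3} = \left(- \frac{1}{3}\right) 11 = - \frac{11}{3} \approx -3.6667$)
$X{\left(j \right)} = 2$ ($X{\left(j \right)} = 1 + 7 \cdot \frac{1}{7} = 1 + 1 = 2$)
$k 7 - 66 \left(- \frac{122}{X{\left(P \right)}}\right) = \left(- \frac{11}{3}\right) 7 - 66 \left(- \frac{122}{2}\right) = - \frac{77}{3} - 66 \left(\left(-122\right) \frac{1}{2}\right) = - \frac{77}{3} - -4026 = - \frac{77}{3} + 4026 = \frac{12001}{3}$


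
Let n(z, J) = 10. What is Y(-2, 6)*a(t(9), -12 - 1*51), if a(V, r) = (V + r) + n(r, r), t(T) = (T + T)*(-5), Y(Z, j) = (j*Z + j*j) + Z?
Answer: -3146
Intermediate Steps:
Y(Z, j) = Z + j² + Z*j (Y(Z, j) = (Z*j + j²) + Z = (j² + Z*j) + Z = Z + j² + Z*j)
t(T) = -10*T (t(T) = (2*T)*(-5) = -10*T)
a(V, r) = 10 + V + r (a(V, r) = (V + r) + 10 = 10 + V + r)
Y(-2, 6)*a(t(9), -12 - 1*51) = (-2 + 6² - 2*6)*(10 - 10*9 + (-12 - 1*51)) = (-2 + 36 - 12)*(10 - 90 + (-12 - 51)) = 22*(10 - 90 - 63) = 22*(-143) = -3146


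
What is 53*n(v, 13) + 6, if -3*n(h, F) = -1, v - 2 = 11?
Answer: 71/3 ≈ 23.667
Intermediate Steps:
v = 13 (v = 2 + 11 = 13)
n(h, F) = 1/3 (n(h, F) = -1/3*(-1) = 1/3)
53*n(v, 13) + 6 = 53*(1/3) + 6 = 53/3 + 6 = 71/3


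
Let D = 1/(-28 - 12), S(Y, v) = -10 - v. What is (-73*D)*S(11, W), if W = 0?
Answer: -73/4 ≈ -18.250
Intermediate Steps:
D = -1/40 (D = 1/(-40) = -1/40 ≈ -0.025000)
(-73*D)*S(11, W) = (-73*(-1/40))*(-10 - 1*0) = 73*(-10 + 0)/40 = (73/40)*(-10) = -73/4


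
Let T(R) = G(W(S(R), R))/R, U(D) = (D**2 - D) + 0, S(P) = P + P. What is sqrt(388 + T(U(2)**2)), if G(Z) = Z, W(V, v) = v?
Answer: sqrt(389) ≈ 19.723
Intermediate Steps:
S(P) = 2*P
U(D) = D**2 - D
T(R) = 1 (T(R) = R/R = 1)
sqrt(388 + T(U(2)**2)) = sqrt(388 + 1) = sqrt(389)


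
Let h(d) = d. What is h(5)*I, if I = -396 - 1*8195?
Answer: -42955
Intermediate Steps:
I = -8591 (I = -396 - 8195 = -8591)
h(5)*I = 5*(-8591) = -42955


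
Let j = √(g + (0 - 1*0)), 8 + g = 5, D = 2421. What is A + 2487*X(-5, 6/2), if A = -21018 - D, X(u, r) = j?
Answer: -23439 + 2487*I*√3 ≈ -23439.0 + 4307.6*I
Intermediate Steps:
g = -3 (g = -8 + 5 = -3)
j = I*√3 (j = √(-3 + (0 - 1*0)) = √(-3 + (0 + 0)) = √(-3 + 0) = √(-3) = I*√3 ≈ 1.732*I)
X(u, r) = I*√3
A = -23439 (A = -21018 - 1*2421 = -21018 - 2421 = -23439)
A + 2487*X(-5, 6/2) = -23439 + 2487*(I*√3) = -23439 + 2487*I*√3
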